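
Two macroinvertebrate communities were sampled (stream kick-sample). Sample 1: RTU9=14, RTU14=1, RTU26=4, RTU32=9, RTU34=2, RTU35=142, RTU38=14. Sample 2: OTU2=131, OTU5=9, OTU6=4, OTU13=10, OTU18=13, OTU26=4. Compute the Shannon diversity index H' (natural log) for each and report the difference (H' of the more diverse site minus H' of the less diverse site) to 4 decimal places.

Sample 1: N=186, proportions 0.075269, 0.005376, 0.021505, 0.048387, 0.010753, 0.763441, 0.075269, giving H' = 0.901405 (working shown to 6 dp, full precision carried).
Sample 2: N=171, proportions 0.766082, 0.052632, 0.023392, 0.05848, 0.076023, 0.023392, giving H' = 0.896714.
Difference = |0.901405 − 0.896714| = 0.004691, i.e. 0.0047 to 4 decimal places.

0.0047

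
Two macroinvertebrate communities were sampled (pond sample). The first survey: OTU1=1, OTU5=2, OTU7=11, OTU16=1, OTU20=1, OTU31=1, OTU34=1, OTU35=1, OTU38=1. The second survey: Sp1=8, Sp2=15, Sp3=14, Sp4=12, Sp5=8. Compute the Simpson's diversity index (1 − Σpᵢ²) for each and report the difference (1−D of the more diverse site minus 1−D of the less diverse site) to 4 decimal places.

0.1167

The first survey: N=20, proportions 0.05, 0.1, 0.55, 0.05, 0.05, 0.05, 0.05, 0.05, 0.05, giving 1−D = 0.670000 (working shown to 6 dp, full precision carried).
The second survey: N=57, proportions 0.140351, 0.263158, 0.245614, 0.210526, 0.140351, giving 1−D = 0.786704.
Difference = |0.670000 − 0.786704| = 0.116704, i.e. 0.1167 to 4 decimal places.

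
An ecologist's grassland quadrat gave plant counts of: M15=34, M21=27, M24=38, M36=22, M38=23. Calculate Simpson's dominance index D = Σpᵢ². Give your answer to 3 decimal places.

0.209

Total N = 34+27+38+22+23 = 144, so the proportions are 0.23611, 0.1875, 0.26389, 0.15278, 0.15972 (working shown to 5 dp, full precision carried).
D = 0.23611² + 0.1875² + 0.26389² + 0.15278² + 0.15972² = 0.05575 + 0.03516 + 0.06964 + 0.02334 + 0.02551 = 0.20939.
To 3 decimal places, D = 0.209.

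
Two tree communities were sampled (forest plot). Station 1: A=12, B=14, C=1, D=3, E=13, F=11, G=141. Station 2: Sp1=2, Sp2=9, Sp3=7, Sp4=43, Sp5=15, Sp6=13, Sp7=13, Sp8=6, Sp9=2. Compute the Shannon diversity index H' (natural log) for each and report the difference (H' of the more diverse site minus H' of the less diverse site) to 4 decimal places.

Station 1: N=195, proportions 0.061538, 0.071795, 0.005128, 0.015385, 0.066667, 0.05641, 0.723077, giving H' = 1.029113 (working shown to 6 dp, full precision carried).
Station 2: N=110, proportions 0.018182, 0.081818, 0.063636, 0.390909, 0.136364, 0.118182, 0.118182, 0.054545, 0.018182, giving H' = 1.828111.
Difference = |1.029113 − 1.828111| = 0.798998, i.e. 0.7990 to 4 decimal places.

0.7990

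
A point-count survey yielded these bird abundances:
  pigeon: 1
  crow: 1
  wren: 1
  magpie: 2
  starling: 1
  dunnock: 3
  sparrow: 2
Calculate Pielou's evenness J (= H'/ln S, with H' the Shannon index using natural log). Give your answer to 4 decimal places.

0.9488

Total N = 1+1+1+2+1+3+2 = 11, so the proportions are 0.090909, 0.090909, 0.090909, 0.181818, 0.090909, 0.272727, 0.181818 (working shown to 6 dp, full precision carried).
H' = −Σ pᵢ ln pᵢ = −((-0.217990) + (-0.217990) + (-0.217990) + (-0.309954) + (-0.217990) + (-0.354350) + (-0.309954)) = 1.846220.
With S = 7 species, ln S = 1.945910, so J = 1.846220/1.945910 = 0.948770, i.e. 0.9488 to 4 decimal places.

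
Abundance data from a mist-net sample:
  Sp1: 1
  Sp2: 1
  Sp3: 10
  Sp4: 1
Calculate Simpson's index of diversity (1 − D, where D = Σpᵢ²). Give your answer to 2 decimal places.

0.39

Total N = 1+1+10+1 = 13, so the proportions are 0.0769, 0.0769, 0.7692, 0.0769 (working shown to 4 dp, full precision carried).
D = 0.0769² + 0.0769² + 0.7692² + 0.0769² = 0.0059 + 0.0059 + 0.5917 + 0.0059 = 0.6095.
So 1 − D = 0.3905, i.e. 0.39 to 2 decimal places.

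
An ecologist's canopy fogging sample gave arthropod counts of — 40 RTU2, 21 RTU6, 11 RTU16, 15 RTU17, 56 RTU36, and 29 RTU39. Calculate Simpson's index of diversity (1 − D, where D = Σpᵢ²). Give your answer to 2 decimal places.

Total N = 40+21+11+15+56+29 = 172, so the proportions are 0.2326, 0.1221, 0.064, 0.0872, 0.3256, 0.1686 (working shown to 4 dp, full precision carried).
D = 0.2326² + 0.1221² + 0.064² + 0.0872² + 0.3256² + 0.1686² = 0.0541 + 0.0149 + 0.0041 + 0.0076 + 0.1060 + 0.0284 = 0.2151.
So 1 − D = 0.7849, i.e. 0.78 to 2 decimal places.

0.78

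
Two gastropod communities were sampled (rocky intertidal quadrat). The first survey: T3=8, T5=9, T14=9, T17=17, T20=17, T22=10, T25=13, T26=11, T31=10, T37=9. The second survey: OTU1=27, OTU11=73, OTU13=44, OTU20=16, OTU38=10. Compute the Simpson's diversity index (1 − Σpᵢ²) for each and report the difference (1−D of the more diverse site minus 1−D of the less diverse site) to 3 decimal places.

0.181

The first survey: N=113, proportions 0.07079646, 0.07964602, 0.07964602, 0.15044248, 0.15044248, 0.08849558, 0.11504425, 0.09734513, 0.08849558, 0.07964602, giving 1−D = 0.89231733 (working shown to 8 dp, full precision carried).
The second survey: N=170, proportions 0.15882353, 0.42941176, 0.25882353, 0.09411765, 0.05882353, giving 1−D = 0.71107266.
Difference = |0.89231733 − 0.71107266| = 0.18124467, i.e. 0.181 to 3 decimal places.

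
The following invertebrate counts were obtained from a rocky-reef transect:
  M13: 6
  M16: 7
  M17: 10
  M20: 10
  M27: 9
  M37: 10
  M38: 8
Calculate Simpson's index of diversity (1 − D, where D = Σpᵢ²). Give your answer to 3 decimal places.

0.853

Total N = 6+7+10+10+9+10+8 = 60, so the proportions are 0.1, 0.11667, 0.16667, 0.16667, 0.15, 0.16667, 0.13333 (working shown to 5 dp, full precision carried).
D = 0.1² + 0.11667² + 0.16667² + 0.16667² + 0.15² + 0.16667² + 0.13333² = 0.01000 + 0.01361 + 0.02778 + 0.02778 + 0.02250 + 0.02778 + 0.01778 = 0.14722.
So 1 − D = 0.85278, i.e. 0.853 to 3 decimal places.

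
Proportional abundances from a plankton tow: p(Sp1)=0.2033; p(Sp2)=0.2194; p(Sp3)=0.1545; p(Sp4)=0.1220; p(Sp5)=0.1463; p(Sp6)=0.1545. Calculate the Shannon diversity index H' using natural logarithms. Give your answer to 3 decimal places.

1.772

Each pᵢ ln pᵢ term (working shown to 5 dp, full precision carried): 0.2033×(-1.59307)=-0.32387, 0.2194×(-1.51686)=-0.33280, 0.1545×(-1.86756)=-0.28854, 0.122×(-2.10373)=-0.25666, 0.1463×(-1.92210)=-0.28120, 0.1545×(-1.86756)=-0.28854.
Sum = -1.77161, so H' = 1.772.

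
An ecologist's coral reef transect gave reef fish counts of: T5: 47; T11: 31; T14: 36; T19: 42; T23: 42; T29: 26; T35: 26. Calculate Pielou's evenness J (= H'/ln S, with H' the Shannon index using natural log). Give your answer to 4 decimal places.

Total N = 47+31+36+42+42+26+26 = 250, so the proportions are 0.188, 0.124, 0.144, 0.168, 0.168, 0.104, 0.104 (working shown to 6 dp, full precision carried).
H' = −Σ pᵢ ln pᵢ = −((-0.314207) + (-0.258847) + (-0.279064) + (-0.299677) + (-0.299677) + (-0.235390) + (-0.235390)) = 1.922251.
With S = 7 species, ln S = 1.945910, so J = 1.922251/1.945910 = 0.987842, i.e. 0.9878 to 4 decimal places.

0.9878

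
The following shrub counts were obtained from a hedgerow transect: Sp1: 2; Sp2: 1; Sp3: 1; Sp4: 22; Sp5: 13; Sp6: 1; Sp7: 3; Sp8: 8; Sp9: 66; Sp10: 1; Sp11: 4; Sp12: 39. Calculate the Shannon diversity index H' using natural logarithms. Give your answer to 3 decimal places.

1.680

Total N = 2+1+1+22+13+1+3+8+66+1+4+39 = 161, so the proportions are 0.01242, 0.00621, 0.00621, 0.13665, 0.08075, 0.00621, 0.01863, 0.04969, 0.40994, 0.00621, 0.02484, 0.24224 (working shown to 5 dp, full precision carried).
Each pᵢ ln pᵢ term: 0.01242×(-4.38826)=-0.05451, 0.00621×(-5.08140)=-0.03156, 0.00621×(-5.08140)=-0.03156, 0.13665×(-1.99036)=-0.27197, 0.08075×(-2.51646)=-0.20319, 0.00621×(-5.08140)=-0.03156, 0.01863×(-3.98279)=-0.07421, 0.04969×(-3.00196)=-0.14917, 0.40994×(-0.89175)=-0.36556, 0.00621×(-5.08140)=-0.03156, 0.02484×(-3.69511)=-0.09180, 0.24224×(-1.41784)=-0.34345.
Sum = -1.68012, so H' = 1.680.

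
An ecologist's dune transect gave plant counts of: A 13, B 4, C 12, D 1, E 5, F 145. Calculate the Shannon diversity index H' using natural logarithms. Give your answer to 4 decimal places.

0.7575

Total N = 13+4+12+1+5+145 = 180, so the proportions are 0.072222, 0.022222, 0.066667, 0.005556, 0.027778, 0.805556 (working shown to 6 dp, full precision carried).
Each pᵢ ln pᵢ term: 0.072222×(-2.628007)=-0.189801, 0.022222×(-3.806662)=-0.084592, 0.066667×(-2.708050)=-0.180537, 0.005556×(-5.192957)=-0.028850, 0.027778×(-3.583519)=-0.099542, 0.805556×(-0.216223)=-0.174180.
Sum = -0.757501, so H' = 0.7575.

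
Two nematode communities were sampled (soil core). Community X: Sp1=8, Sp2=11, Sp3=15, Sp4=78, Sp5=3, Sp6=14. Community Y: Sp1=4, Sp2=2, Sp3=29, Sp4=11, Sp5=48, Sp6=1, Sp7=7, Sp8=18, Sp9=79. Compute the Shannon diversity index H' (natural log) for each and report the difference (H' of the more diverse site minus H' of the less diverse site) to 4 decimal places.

0.3717

Community X: N=129, proportions 0.062016, 0.085271, 0.116279, 0.604651, 0.023256, 0.108527, giving H' = 1.265246 (working shown to 6 dp, full precision carried).
Community Y: N=199, proportions 0.020101, 0.01005, 0.145729, 0.055276, 0.241206, 0.005025, 0.035176, 0.090452, 0.396985, giving H' = 1.636963.
Difference = |1.265246 − 1.636963| = 0.371717, i.e. 0.3717 to 4 decimal places.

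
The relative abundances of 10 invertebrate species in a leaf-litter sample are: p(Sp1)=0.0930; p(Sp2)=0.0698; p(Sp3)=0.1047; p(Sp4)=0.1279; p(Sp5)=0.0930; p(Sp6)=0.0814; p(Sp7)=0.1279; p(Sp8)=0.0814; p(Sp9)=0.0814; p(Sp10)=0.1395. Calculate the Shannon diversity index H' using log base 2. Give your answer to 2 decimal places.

3.29

Each pᵢ log₂ pᵢ term (working shown to 4 dp, full precision carried): 0.093×(-3.4266)=-0.3187, 0.0698×(-3.8406)=-0.2681, 0.1047×(-3.2557)=-0.3409, 0.1279×(-2.9669)=-0.3795, 0.093×(-3.4266)=-0.3187, 0.0814×(-3.6188)=-0.2946, 0.1279×(-2.9669)=-0.3795, 0.0814×(-3.6188)=-0.2946, 0.0814×(-3.6188)=-0.2946, 0.1395×(-2.8417)=-0.3964.
Sum = -3.2854, so H' = 3.29.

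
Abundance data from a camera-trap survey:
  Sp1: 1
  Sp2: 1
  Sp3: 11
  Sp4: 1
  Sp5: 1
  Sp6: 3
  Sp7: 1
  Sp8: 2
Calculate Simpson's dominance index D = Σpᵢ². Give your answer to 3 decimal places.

0.315

Total N = 1+1+11+1+1+3+1+2 = 21, so the proportions are 0.04762, 0.04762, 0.52381, 0.04762, 0.04762, 0.14286, 0.04762, 0.09524 (working shown to 5 dp, full precision carried).
D = 0.04762² + 0.04762² + 0.52381² + 0.04762² + 0.04762² + 0.14286² + 0.04762² + 0.09524² = 0.00227 + 0.00227 + 0.27438 + 0.00227 + 0.00227 + 0.02041 + 0.00227 + 0.00907 = 0.31519.
To 3 decimal places, D = 0.315.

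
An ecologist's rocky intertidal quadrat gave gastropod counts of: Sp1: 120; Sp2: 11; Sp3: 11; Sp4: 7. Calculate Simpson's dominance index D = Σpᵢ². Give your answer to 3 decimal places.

Total N = 120+11+11+7 = 149, so the proportions are 0.80537, 0.07383, 0.07383, 0.04698 (working shown to 5 dp, full precision carried).
D = 0.80537² + 0.07383² + 0.07383² + 0.04698² = 0.64862 + 0.00545 + 0.00545 + 0.00221 = 0.66173.
To 3 decimal places, D = 0.662.

0.662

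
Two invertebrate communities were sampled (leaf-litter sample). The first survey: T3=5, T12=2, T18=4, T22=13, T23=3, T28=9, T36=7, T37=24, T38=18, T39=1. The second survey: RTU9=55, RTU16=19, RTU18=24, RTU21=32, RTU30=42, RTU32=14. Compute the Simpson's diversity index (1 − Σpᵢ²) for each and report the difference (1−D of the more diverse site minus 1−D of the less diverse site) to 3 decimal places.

0.031

The first survey: N=86, proportions 0.05814, 0.02326, 0.04651, 0.15116, 0.03488, 0.10465, 0.0814, 0.27907, 0.2093, 0.01163, giving 1−D = 0.83045 (working shown to 5 dp, full precision carried).
The second survey: N=186, proportions 0.2957, 0.10215, 0.12903, 0.17204, 0.22581, 0.07527, giving 1−D = 0.79923.
Difference = |0.83045 − 0.79923| = 0.03122, i.e. 0.031 to 3 decimal places.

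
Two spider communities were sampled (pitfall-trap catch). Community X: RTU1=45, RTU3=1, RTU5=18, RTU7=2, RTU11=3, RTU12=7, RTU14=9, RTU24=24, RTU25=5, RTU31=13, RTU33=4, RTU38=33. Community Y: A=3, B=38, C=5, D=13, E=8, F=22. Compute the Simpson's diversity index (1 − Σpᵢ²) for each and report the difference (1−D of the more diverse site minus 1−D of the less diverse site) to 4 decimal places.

0.1147

Community X: N=164, proportions 0.27439, 0.006098, 0.109756, 0.012195, 0.018293, 0.042683, 0.054878, 0.146341, 0.030488, 0.079268, 0.02439, 0.20122, giving 1−D = 0.837597 (working shown to 6 dp, full precision carried).
Community Y: N=89, proportions 0.033708, 0.426966, 0.05618, 0.146067, 0.089888, 0.247191, giving 1−D = 0.722889.
Difference = |0.837597 − 0.722889| = 0.114708, i.e. 0.1147 to 4 decimal places.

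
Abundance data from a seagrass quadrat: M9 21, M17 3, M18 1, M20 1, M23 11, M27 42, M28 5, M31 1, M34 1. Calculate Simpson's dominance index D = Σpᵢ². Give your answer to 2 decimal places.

Total N = 21+3+1+1+11+42+5+1+1 = 86, so the proportions are 0.2442, 0.0349, 0.0116, 0.0116, 0.1279, 0.4884, 0.0581, 0.0116, 0.0116 (working shown to 4 dp, full precision carried).
D = 0.2442² + 0.0349² + 0.0116² + 0.0116² + 0.1279² + 0.4884² + 0.0581² + 0.0116² + 0.0116² = 0.0596 + 0.0012 + 0.0001 + 0.0001 + 0.0164 + 0.2385 + 0.0034 + 0.0001 + 0.0001 = 0.3196.
To 2 decimal places, D = 0.32.

0.32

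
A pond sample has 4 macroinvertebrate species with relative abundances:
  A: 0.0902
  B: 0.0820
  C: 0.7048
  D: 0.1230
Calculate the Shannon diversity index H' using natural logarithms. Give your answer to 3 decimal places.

Each pᵢ ln pᵢ term (working shown to 5 dp, full precision carried): 0.0902×(-2.40573)=-0.21700, 0.082×(-2.50104)=-0.20508, 0.7048×(-0.34984)=-0.24657, 0.123×(-2.09557)=-0.25776.
Sum = -0.92640, so H' = 0.926.

0.926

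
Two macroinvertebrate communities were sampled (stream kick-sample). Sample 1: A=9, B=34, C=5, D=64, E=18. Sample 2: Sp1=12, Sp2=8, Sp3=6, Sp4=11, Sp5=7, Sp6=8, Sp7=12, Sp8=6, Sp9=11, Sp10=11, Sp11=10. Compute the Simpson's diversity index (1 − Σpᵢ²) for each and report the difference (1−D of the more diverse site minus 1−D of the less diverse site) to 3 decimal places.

0.240

Sample 1: N=130, proportions 0.069231, 0.261538, 0.038462, 0.492308, 0.138462, giving 1−D = 0.663787 (working shown to 6 dp, full precision carried).
Sample 2: N=102, proportions 0.117647, 0.078431, 0.058824, 0.107843, 0.068627, 0.078431, 0.117647, 0.058824, 0.107843, 0.107843, 0.098039, giving 1−D = 0.903883.
Difference = |0.663787 − 0.903883| = 0.240096, i.e. 0.240 to 3 decimal places.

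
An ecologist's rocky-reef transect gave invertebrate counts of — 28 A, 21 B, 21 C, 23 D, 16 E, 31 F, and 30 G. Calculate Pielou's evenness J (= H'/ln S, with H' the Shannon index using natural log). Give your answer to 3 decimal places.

Total N = 28+21+21+23+16+31+30 = 170, so the proportions are 0.16471, 0.12353, 0.12353, 0.13529, 0.09412, 0.18235, 0.17647 (working shown to 5 dp, full precision carried).
H' = −Σ pᵢ ln pᵢ = −((-0.29706) + (-0.25833) + (-0.25833) + (-0.27063) + (-0.22242) + (-0.31033) + (-0.30611)) = 1.92322.
With S = 7 species, ln S = 1.94591, so J = 1.92322/1.94591 = 0.98834, i.e. 0.988 to 3 decimal places.

0.988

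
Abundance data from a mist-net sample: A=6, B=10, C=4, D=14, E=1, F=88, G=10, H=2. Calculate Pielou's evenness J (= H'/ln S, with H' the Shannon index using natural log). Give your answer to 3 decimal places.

0.597

Total N = 6+10+4+14+1+88+10+2 = 135, so the proportions are 0.04444, 0.07407, 0.02963, 0.1037, 0.00741, 0.65185, 0.07407, 0.01481 (working shown to 5 dp, full precision carried).
H' = −Σ pᵢ ln pᵢ = −((-0.13838) + (-0.19279) + (-0.10427) + (-0.23502) + (-0.03634) + (-0.27895) + (-0.19279) + (-0.06240)) = 1.24093.
With S = 8 species, ln S = 2.07944, so J = 1.24093/2.07944 = 0.59676, i.e. 0.597 to 3 decimal places.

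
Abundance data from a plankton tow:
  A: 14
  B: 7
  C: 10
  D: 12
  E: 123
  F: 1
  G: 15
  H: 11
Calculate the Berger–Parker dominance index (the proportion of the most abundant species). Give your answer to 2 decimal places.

Total N = 14+7+10+12+123+1+15+11 = 193, so the proportions are 0.0725, 0.0363, 0.0518, 0.0622, 0.6373, 0.0052, 0.0777, 0.057 (working shown to 4 dp, full precision carried).
The largest proportion is 0.6373, i.e. d = 0.64 to 2 decimal places.

0.64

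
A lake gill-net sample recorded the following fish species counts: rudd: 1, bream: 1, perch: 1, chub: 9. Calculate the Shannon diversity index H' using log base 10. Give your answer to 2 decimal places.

0.36

Total N = 1+1+1+9 = 12, so the proportions are 0.0833, 0.0833, 0.0833, 0.75 (working shown to 4 dp, full precision carried).
Each pᵢ log₁₀ pᵢ term: 0.0833×(-1.0792)=-0.0899, 0.0833×(-1.0792)=-0.0899, 0.0833×(-1.0792)=-0.0899, 0.75×(-0.1249)=-0.0937.
Sum = -0.3635, so H' = 0.36.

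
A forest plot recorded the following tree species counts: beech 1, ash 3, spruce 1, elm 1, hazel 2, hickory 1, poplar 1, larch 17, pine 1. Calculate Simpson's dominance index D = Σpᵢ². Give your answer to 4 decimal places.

Total N = 1+3+1+1+2+1+1+17+1 = 28, so the proportions are 0.035714, 0.107143, 0.035714, 0.035714, 0.071429, 0.035714, 0.035714, 0.607143, 0.035714 (working shown to 6 dp, full precision carried).
D = 0.035714² + 0.107143² + 0.035714² + 0.035714² + 0.071429² + 0.035714² + 0.035714² + 0.607143² + 0.035714² = 0.001276 + 0.011480 + 0.001276 + 0.001276 + 0.005102 + 0.001276 + 0.001276 + 0.368622 + 0.001276 = 0.392857.
To 4 decimal places, D = 0.3929.

0.3929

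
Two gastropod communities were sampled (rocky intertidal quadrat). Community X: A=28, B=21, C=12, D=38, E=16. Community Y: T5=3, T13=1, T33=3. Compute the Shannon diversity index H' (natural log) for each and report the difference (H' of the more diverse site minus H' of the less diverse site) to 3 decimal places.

Community X: N=115, proportions 0.243478, 0.182609, 0.104348, 0.330435, 0.13913, giving H' = 1.530625 (working shown to 6 dp, full precision carried).
Community Y: N=7, proportions 0.428571, 0.142857, 0.428571, giving H' = 1.004242.
Difference = |1.530625 − 1.004242| = 0.526383, i.e. 0.526 to 3 decimal places.

0.526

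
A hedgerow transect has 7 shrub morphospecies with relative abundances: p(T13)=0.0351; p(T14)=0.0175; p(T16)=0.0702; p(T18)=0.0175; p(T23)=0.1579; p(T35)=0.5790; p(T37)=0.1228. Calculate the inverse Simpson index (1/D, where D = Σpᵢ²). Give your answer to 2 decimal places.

2.62

D = 0.0351² + 0.0175² + 0.0702² + 0.0175² + 0.1579² + 0.579² + 0.1228² = 0.00123 + 0.00031 + 0.00493 + 0.00031 + 0.02493 + 0.33524 + 0.01508 = 0.38203 (working shown to 5 dp, full precision carried).
So 1/D = 2.6176, i.e. 2.62 to 2 decimal places.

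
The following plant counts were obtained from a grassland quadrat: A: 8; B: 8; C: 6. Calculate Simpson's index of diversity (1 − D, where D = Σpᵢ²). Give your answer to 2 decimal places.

Total N = 8+8+6 = 22, so the proportions are 0.3636, 0.3636, 0.2727 (working shown to 4 dp, full precision carried).
D = 0.3636² + 0.3636² + 0.2727² = 0.1322 + 0.1322 + 0.0744 = 0.3388.
So 1 − D = 0.6612, i.e. 0.66 to 2 decimal places.

0.66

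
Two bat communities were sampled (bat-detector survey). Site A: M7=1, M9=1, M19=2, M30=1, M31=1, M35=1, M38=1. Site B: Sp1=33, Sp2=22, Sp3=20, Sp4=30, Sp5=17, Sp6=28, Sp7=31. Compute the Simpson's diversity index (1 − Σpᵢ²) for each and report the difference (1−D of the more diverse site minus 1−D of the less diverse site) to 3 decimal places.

0.006

Site A: N=8, proportions 0.125, 0.125, 0.25, 0.125, 0.125, 0.125, 0.125, giving 1−D = 0.84375 (working shown to 5 dp, full precision carried).
Site B: N=181, proportions 0.18232, 0.12155, 0.1105, 0.16575, 0.09392, 0.1547, 0.17127, giving 1−D = 0.85022.
Difference = |0.84375 − 0.85022| = 0.00647, i.e. 0.006 to 3 decimal places.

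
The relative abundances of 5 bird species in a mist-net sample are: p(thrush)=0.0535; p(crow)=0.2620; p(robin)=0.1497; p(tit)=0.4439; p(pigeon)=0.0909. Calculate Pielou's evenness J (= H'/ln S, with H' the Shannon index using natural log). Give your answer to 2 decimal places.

0.85

H' = −Σ pᵢ ln pᵢ = −((-0.1567) + (-0.3509) + (-0.2843) + (-0.3605) + (-0.2180)) = 1.3704 (working shown to 4 dp, full precision carried).
With S = 5 species, ln S = 1.6094, so J = 1.3704/1.6094 = 0.8515, i.e. 0.85 to 2 decimal places.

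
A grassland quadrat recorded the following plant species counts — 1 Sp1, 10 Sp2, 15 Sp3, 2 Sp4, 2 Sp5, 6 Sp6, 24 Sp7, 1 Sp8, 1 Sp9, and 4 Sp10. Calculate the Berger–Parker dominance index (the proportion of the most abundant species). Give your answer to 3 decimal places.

0.364

Total N = 1+10+15+2+2+6+24+1+1+4 = 66, so the proportions are 0.01515, 0.15152, 0.22727, 0.0303, 0.0303, 0.09091, 0.36364, 0.01515, 0.01515, 0.06061 (working shown to 5 dp, full precision carried).
The largest proportion is 0.36364, i.e. d = 0.364 to 3 decimal places.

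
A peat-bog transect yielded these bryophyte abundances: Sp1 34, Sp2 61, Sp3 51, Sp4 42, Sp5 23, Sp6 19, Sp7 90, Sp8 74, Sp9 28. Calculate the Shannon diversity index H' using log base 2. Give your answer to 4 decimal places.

Total N = 34+61+51+42+23+19+90+74+28 = 422, so the proportions are 0.080569, 0.14455, 0.120853, 0.099526, 0.054502, 0.045024, 0.21327, 0.175355, 0.066351 (working shown to 6 dp, full precision carried).
Each pᵢ log₂ pᵢ term: 0.080569×(-3.633636)=-0.292757, 0.14455×(-2.790362)=-0.403346, 0.120853×(-3.048674)=-0.368442, 0.099526×(-3.328782)=-0.331301, 0.054502×(-4.197537)=-0.228776, 0.045024×(-4.473172)=-0.201399, 0.21327×(-2.229246)=-0.475432, 0.175355×(-2.511646)=-0.440431, 0.066351×(-3.913744)=-0.259680.
Sum = -3.001562, so H' = 3.0016.

3.0016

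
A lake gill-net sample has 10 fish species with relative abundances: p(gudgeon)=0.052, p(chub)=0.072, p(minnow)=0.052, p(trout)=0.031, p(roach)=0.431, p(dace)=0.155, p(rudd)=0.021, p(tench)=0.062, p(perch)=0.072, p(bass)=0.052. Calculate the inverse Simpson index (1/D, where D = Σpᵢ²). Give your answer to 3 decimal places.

D = 0.052² + 0.072² + 0.052² + 0.031² + 0.431² + 0.155² + 0.021² + 0.062² + 0.072² + 0.052² = 0.0027040 + 0.0051840 + 0.0027040 + 0.0009610 + 0.1857610 + 0.0240250 + 0.0004410 + 0.0038440 + 0.0051840 + 0.0027040 = 0.2335120 (working shown to 7 dp, full precision carried).
So 1/D = 4.28244, i.e. 4.282 to 3 decimal places.

4.282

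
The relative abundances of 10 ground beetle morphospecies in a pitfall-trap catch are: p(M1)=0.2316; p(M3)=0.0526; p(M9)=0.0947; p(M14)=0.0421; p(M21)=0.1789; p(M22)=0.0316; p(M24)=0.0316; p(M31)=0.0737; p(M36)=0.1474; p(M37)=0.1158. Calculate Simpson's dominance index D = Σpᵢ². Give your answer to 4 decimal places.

D = 0.2316² + 0.0526² + 0.0947² + 0.0421² + 0.1789² + 0.0316² + 0.0316² + 0.0737² + 0.1474² + 0.1158² = 0.053639 + 0.002767 + 0.008968 + 0.001772 + 0.032005 + 0.000999 + 0.000999 + 0.005432 + 0.021727 + 0.013410 = 0.141716 (working shown to 6 dp, full precision carried).
To 4 decimal places, D = 0.1417.

0.1417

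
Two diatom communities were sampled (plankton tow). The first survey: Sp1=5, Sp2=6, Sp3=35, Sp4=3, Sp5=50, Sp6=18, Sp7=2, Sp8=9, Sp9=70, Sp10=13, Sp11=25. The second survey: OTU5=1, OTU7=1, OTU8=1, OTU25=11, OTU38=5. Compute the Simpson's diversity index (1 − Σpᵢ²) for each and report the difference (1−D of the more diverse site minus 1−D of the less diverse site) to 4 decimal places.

0.2350

The first survey: N=236, proportions 0.021186441, 0.025423729, 0.148305085, 0.012711864, 0.211864407, 0.076271186, 0.008474576, 0.038135593, 0.296610169, 0.055084746, 0.105932203, giving 1−D = 0.822285263 (working shown to 9 dp, full precision carried).
The second survey: N=19, proportions 0.052631579, 0.052631579, 0.052631579, 0.578947368, 0.263157895, giving 1−D = 0.587257618.
Difference = |0.822285263 − 0.587257618| = 0.235027645, i.e. 0.2350 to 4 decimal places.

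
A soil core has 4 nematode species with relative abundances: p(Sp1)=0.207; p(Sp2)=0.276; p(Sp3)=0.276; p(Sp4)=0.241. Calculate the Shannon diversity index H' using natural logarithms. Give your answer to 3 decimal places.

Each pᵢ ln pᵢ term (working shown to 5 dp, full precision carried): 0.207×(-1.57504)=-0.32603, 0.276×(-1.28735)=-0.35531, 0.276×(-1.28735)=-0.35531, 0.241×(-1.42296)=-0.34293.
Sum = -1.37959, so H' = 1.380.

1.380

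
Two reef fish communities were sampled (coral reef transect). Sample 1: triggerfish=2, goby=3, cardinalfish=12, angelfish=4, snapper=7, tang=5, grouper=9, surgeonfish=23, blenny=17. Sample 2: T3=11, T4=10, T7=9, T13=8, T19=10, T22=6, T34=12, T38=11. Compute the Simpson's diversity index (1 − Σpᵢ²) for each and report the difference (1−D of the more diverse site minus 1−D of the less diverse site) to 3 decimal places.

Sample 1: N=82, proportions 0.02439, 0.03659, 0.14634, 0.04878, 0.08537, 0.06098, 0.10976, 0.28049, 0.20732, giving 1−D = 0.82957 (working shown to 5 dp, full precision carried).
Sample 2: N=77, proportions 0.14286, 0.12987, 0.11688, 0.1039, 0.12987, 0.07792, 0.15584, 0.14286, giving 1−D = 0.87064.
Difference = |0.82957 − 0.87064| = 0.04107, i.e. 0.041 to 3 decimal places.

0.041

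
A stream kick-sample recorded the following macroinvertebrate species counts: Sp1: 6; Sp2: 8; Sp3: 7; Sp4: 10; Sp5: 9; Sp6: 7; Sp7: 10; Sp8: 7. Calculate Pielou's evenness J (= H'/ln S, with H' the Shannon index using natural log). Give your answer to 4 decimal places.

Total N = 6+8+7+10+9+7+10+7 = 64, so the proportions are 0.09375, 0.125, 0.109375, 0.15625, 0.140625, 0.109375, 0.15625, 0.109375 (working shown to 6 dp, full precision carried).
H' = −Σ pᵢ ln pᵢ = −((-0.221918) + (-0.259930) + (-0.242044) + (-0.290047) + (-0.275858) + (-0.242044) + (-0.290047) + (-0.242044)) = 2.063931.
With S = 8 species, ln S = 2.079442, so J = 2.063931/2.079442 = 0.992541, i.e. 0.9925 to 4 decimal places.

0.9925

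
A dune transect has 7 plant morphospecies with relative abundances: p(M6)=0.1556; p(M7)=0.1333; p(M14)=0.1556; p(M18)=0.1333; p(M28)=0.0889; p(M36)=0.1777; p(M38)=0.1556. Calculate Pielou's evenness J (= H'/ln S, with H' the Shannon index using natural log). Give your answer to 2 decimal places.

H' = −Σ pᵢ ln pᵢ = −((-0.2895) + (-0.2686) + (-0.2895) + (-0.2686) + (-0.2152) + (-0.3070) + (-0.2895)) = 1.9279 (working shown to 4 dp, full precision carried).
With S = 7 species, ln S = 1.9459, so J = 1.9279/1.9459 = 0.9907, i.e. 0.99 to 2 decimal places.

0.99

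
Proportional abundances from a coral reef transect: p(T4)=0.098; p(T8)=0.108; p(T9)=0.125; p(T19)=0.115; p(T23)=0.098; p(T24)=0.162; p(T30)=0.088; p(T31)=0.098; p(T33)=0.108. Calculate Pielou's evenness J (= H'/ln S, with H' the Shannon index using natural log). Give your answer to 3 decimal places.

H' = −Σ pᵢ ln pᵢ = −((-0.22763) + (-0.24037) + (-0.25993) + (-0.24872) + (-0.22763) + (-0.29487) + (-0.21388) + (-0.22763) + (-0.24037)) = 2.18103 (working shown to 5 dp, full precision carried).
With S = 9 species, ln S = 2.19722, so J = 2.18103/2.19722 = 0.99263, i.e. 0.993 to 3 decimal places.

0.993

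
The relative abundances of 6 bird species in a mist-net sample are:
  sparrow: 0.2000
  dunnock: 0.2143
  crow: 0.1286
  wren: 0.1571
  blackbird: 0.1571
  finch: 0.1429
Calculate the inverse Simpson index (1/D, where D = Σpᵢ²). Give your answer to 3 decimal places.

D = 0.2² + 0.2143² + 0.1286² + 0.1571² + 0.1571² + 0.1429² = 0.0400000 + 0.0459245 + 0.0165380 + 0.0246804 + 0.0246804 + 0.0204204 = 0.1722437 (working shown to 7 dp, full precision carried).
So 1/D = 5.80573, i.e. 5.806 to 3 decimal places.

5.806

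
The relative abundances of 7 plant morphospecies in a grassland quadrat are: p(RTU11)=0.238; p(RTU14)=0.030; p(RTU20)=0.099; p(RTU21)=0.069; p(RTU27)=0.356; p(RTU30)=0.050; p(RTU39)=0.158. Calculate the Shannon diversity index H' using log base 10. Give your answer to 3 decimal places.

Each pᵢ log₁₀ pᵢ term (working shown to 5 dp, full precision carried): 0.238×(-0.62342)=-0.14837, 0.03×(-1.52288)=-0.04569, 0.099×(-1.00436)=-0.09943, 0.069×(-1.16115)=-0.08012, 0.356×(-0.44855)=-0.15968, 0.05×(-1.30103)=-0.06505, 0.158×(-0.80134)=-0.12661.
Sum = -0.72496, so H' = 0.725.

0.725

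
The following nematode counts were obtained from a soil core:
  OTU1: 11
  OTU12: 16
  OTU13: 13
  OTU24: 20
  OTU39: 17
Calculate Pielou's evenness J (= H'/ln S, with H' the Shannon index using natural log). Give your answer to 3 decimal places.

0.987

Total N = 11+16+13+20+17 = 77, so the proportions are 0.14286, 0.20779, 0.16883, 0.25974, 0.22078 (working shown to 5 dp, full precision carried).
H' = −Σ pᵢ ln pᵢ = −((-0.27799) + (-0.32649) + (-0.30033) + (-0.35015) + (-0.33351)) = 1.58846.
With S = 5 species, ln S = 1.60944, so J = 1.58846/1.60944 = 0.98696, i.e. 0.987 to 3 decimal places.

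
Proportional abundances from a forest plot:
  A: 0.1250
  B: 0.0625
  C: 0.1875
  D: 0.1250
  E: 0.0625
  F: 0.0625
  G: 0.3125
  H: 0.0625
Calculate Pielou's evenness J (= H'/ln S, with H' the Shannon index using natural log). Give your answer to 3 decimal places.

H' = −Σ pᵢ ln pᵢ = −((-0.25993) + (-0.17329) + (-0.31387) + (-0.25993) + (-0.17329) + (-0.17329) + (-0.36348) + (-0.17329)) = 1.89036 (working shown to 5 dp, full precision carried).
With S = 8 species, ln S = 2.07944, so J = 1.89036/2.07944 = 0.90907, i.e. 0.909 to 3 decimal places.

0.909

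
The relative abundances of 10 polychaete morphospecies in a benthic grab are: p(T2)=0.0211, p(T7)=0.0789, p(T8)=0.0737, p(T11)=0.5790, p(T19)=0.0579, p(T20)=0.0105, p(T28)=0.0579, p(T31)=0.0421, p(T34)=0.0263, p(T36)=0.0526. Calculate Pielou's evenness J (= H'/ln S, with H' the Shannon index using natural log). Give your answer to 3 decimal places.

H' = −Σ pᵢ ln pᵢ = −((-0.08141) + (-0.20037) + (-0.19219) + (-0.31640) + (-0.16496) + (-0.04784) + (-0.16496) + (-0.13336) + (-0.09568) + (-0.15491)) = 1.55209 (working shown to 5 dp, full precision carried).
With S = 10 species, ln S = 2.30259, so J = 1.55209/2.30259 = 0.67406, i.e. 0.674 to 3 decimal places.

0.674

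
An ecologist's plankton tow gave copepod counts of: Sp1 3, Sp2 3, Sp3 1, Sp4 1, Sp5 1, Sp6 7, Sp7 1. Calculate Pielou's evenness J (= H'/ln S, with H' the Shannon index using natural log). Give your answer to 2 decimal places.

0.84

Total N = 3+3+1+1+1+7+1 = 17, so the proportions are 0.17647, 0.17647, 0.05882, 0.05882, 0.05882, 0.41176, 0.05882 (working shown to 5 dp, full precision carried).
H' = −Σ pᵢ ln pᵢ = −((-0.30611) + (-0.30611) + (-0.16666) + (-0.16666) + (-0.16666) + (-0.36536) + (-0.16666)) = 1.64421.
With S = 7 species, ln S = 1.94591, so J = 1.64421/1.94591 = 0.84496, i.e. 0.84 to 2 decimal places.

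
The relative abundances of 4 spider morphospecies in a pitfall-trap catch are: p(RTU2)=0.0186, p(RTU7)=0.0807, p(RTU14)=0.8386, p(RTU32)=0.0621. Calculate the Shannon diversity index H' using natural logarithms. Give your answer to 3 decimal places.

0.597

Each pᵢ ln pᵢ term (working shown to 5 dp, full precision carried): 0.0186×(-3.98459)=-0.07411, 0.0807×(-2.51702)=-0.20312, 0.8386×(-0.17602)=-0.14761, 0.0621×(-2.77901)=-0.17258.
Sum = -0.59742, so H' = 0.597.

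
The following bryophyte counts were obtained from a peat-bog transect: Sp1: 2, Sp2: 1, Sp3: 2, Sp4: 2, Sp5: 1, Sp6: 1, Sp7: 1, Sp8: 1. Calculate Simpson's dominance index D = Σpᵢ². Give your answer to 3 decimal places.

Total N = 2+1+2+2+1+1+1+1 = 11, so the proportions are 0.181818, 0.090909, 0.181818, 0.181818, 0.090909, 0.090909, 0.090909, 0.090909 (working shown to 6 dp, full precision carried).
D = 0.181818² + 0.090909² + 0.181818² + 0.181818² + 0.090909² + 0.090909² + 0.090909² + 0.090909² = 0.033058 + 0.008264 + 0.033058 + 0.033058 + 0.008264 + 0.008264 + 0.008264 + 0.008264 = 0.140496.
To 3 decimal places, D = 0.140.

0.140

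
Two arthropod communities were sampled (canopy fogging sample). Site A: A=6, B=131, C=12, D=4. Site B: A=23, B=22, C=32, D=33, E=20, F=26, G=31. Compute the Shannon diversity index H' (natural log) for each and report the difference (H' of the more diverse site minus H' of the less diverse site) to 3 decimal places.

Site A: N=153, proportions 0.039216, 0.856209, 0.078431, 0.026144, giving H' = 0.554847 (working shown to 6 dp, full precision carried).
Site B: N=187, proportions 0.122995, 0.117647, 0.171123, 0.176471, 0.106952, 0.139037, 0.165775, giving H' = 1.929043.
Difference = |0.554847 − 1.929043| = 1.374196, i.e. 1.374 to 3 decimal places.

1.374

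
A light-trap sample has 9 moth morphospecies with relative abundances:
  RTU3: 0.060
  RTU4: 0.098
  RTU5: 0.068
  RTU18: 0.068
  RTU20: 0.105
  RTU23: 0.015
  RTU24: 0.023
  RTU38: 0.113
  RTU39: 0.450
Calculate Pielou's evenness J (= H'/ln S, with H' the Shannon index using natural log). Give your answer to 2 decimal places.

H' = −Σ pᵢ ln pᵢ = −((-0.1688) + (-0.2276) + (-0.1828) + (-0.1828) + (-0.2366) + (-0.0630) + (-0.0868) + (-0.2464) + (-0.3593)) = 1.7542 (working shown to 4 dp, full precision carried).
With S = 9 species, ln S = 2.1972, so J = 1.7542/2.1972 = 0.7984, i.e. 0.80 to 2 decimal places.

0.80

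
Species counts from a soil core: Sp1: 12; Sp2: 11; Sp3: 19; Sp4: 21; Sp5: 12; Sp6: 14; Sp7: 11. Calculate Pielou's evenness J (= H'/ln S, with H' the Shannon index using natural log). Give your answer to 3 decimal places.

Total N = 12+11+19+21+12+14+11 = 100, so the proportions are 0.12, 0.11, 0.19, 0.21, 0.12, 0.14, 0.11 (working shown to 5 dp, full precision carried).
H' = −Σ pᵢ ln pᵢ = −((-0.25443) + (-0.24280) + (-0.31554) + (-0.32774) + (-0.25443) + (-0.27526) + (-0.24280)) = 1.91299.
With S = 7 species, ln S = 1.94591, so J = 1.91299/1.94591 = 0.98308, i.e. 0.983 to 3 decimal places.

0.983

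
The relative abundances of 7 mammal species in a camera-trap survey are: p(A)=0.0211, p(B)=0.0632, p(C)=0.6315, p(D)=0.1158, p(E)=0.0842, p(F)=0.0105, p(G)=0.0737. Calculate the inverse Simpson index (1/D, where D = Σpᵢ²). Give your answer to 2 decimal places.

D = 0.0211² + 0.0632² + 0.6315² + 0.1158² + 0.0842² + 0.0105² + 0.0737² = 0.00045 + 0.00399 + 0.39879 + 0.01341 + 0.00709 + 0.00011 + 0.00543 = 0.42927 (working shown to 5 dp, full precision carried).
So 1/D = 2.3295, i.e. 2.33 to 2 decimal places.

2.33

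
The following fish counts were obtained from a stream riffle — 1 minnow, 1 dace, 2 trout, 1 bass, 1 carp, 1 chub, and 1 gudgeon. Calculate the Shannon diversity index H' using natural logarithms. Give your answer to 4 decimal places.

1.9062

Total N = 1+1+2+1+1+1+1 = 8, so the proportions are 0.125, 0.125, 0.25, 0.125, 0.125, 0.125, 0.125 (working shown to 6 dp, full precision carried).
Each pᵢ ln pᵢ term: 0.125×(-2.079442)=-0.259930, 0.125×(-2.079442)=-0.259930, 0.25×(-1.386294)=-0.346574, 0.125×(-2.079442)=-0.259930, 0.125×(-2.079442)=-0.259930, 0.125×(-2.079442)=-0.259930, 0.125×(-2.079442)=-0.259930.
Sum = -1.906155, so H' = 1.9062.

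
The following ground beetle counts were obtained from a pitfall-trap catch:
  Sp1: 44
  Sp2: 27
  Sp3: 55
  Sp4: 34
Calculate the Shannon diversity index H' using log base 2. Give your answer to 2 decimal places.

1.95

Total N = 44+27+55+34 = 160, so the proportions are 0.275, 0.1688, 0.3438, 0.2125 (working shown to 4 dp, full precision carried).
Each pᵢ log₂ pᵢ term: 0.275×(-1.8625)=-0.5122, 0.1688×(-2.5670)=-0.4332, 0.3438×(-1.5406)=-0.5296, 0.2125×(-2.2345)=-0.4748.
Sum = -1.9498, so H' = 1.95.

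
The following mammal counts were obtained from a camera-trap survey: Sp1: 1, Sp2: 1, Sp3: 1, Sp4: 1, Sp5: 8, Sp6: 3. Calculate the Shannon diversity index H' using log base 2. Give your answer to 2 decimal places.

1.99

Total N = 1+1+1+1+8+3 = 15, so the proportions are 0.0667, 0.0667, 0.0667, 0.0667, 0.5333, 0.2 (working shown to 4 dp, full precision carried).
Each pᵢ log₂ pᵢ term: 0.0667×(-3.9069)=-0.2605, 0.0667×(-3.9069)=-0.2605, 0.0667×(-3.9069)=-0.2605, 0.0667×(-3.9069)=-0.2605, 0.5333×(-0.9069)=-0.4837, 0.2×(-2.3219)=-0.4644.
Sum = -1.9899, so H' = 1.99.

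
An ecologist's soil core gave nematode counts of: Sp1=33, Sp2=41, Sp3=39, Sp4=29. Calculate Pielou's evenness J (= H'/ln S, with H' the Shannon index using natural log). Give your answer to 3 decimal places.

Total N = 33+41+39+29 = 142, so the proportions are 0.23239, 0.28873, 0.27465, 0.20423 (working shown to 5 dp, full precision carried).
H' = −Σ pᵢ ln pᵢ = −((-0.33914) + (-0.35868) + (-0.35492) + (-0.32442)) = 1.37715.
With S = 4 species, ln S = 1.38629, so J = 1.37715/1.38629 = 0.99341, i.e. 0.993 to 3 decimal places.

0.993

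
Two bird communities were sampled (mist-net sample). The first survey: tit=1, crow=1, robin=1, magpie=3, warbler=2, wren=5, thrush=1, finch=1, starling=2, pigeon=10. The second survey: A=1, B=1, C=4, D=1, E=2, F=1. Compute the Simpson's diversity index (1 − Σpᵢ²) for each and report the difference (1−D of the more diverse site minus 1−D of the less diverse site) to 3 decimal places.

The first survey: N=27, proportions 0.03704, 0.03704, 0.03704, 0.11111, 0.07407, 0.18519, 0.03704, 0.03704, 0.07407, 0.37037, giving 1−D = 0.79835 (working shown to 5 dp, full precision carried).
The second survey: N=10, proportions 0.1, 0.1, 0.4, 0.1, 0.2, 0.1, giving 1−D = 0.76000.
Difference = |0.79835 − 0.76000| = 0.03835, i.e. 0.038 to 3 decimal places.

0.038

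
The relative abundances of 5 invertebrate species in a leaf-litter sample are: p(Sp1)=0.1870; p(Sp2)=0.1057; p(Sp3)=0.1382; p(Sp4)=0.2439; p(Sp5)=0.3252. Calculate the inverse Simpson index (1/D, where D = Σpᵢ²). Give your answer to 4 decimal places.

4.3387

D = 0.187² + 0.1057² + 0.1382² + 0.2439² + 0.3252² = 0.03496900 + 0.01117249 + 0.01909924 + 0.05948721 + 0.10575504 = 0.23048298 (working shown to 8 dp, full precision carried).
So 1/D = 4.338715, i.e. 4.3387 to 4 decimal places.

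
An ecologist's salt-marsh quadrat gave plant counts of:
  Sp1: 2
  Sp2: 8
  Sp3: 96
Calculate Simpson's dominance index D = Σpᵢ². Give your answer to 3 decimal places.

0.826

Total N = 2+8+96 = 106, so the proportions are 0.01887, 0.07547, 0.90566 (working shown to 5 dp, full precision carried).
D = 0.01887² + 0.07547² + 0.90566² = 0.00036 + 0.00570 + 0.82022 = 0.82627.
To 3 decimal places, D = 0.826.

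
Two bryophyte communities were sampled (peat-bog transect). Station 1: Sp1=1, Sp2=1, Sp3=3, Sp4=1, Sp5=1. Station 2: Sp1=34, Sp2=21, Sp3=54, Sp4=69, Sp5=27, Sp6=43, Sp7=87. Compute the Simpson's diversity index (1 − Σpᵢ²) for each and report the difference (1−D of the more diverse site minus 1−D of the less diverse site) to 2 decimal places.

Station 1: N=7, proportions 0.142857, 0.142857, 0.428571, 0.142857, 0.142857, giving 1−D = 0.734694 (working shown to 6 dp, full precision carried).
Station 2: N=335, proportions 0.101493, 0.062687, 0.161194, 0.20597, 0.080597, 0.128358, 0.259701, giving 1−D = 0.826946.
Difference = |0.734694 − 0.826946| = 0.092252, i.e. 0.09 to 2 decimal places.

0.09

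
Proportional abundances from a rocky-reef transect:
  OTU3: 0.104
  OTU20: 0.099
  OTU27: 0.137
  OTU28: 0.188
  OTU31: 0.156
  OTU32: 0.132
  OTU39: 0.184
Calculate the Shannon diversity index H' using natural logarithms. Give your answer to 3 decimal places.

Each pᵢ ln pᵢ term (working shown to 5 dp, full precision carried): 0.104×(-2.26336)=-0.23539, 0.099×(-2.31264)=-0.22895, 0.137×(-1.98777)=-0.27233, 0.188×(-1.67131)=-0.31421, 0.156×(-1.85790)=-0.28983, 0.132×(-2.02495)=-0.26729, 0.184×(-1.69282)=-0.31148.
Sum = -1.91948, so H' = 1.919.

1.919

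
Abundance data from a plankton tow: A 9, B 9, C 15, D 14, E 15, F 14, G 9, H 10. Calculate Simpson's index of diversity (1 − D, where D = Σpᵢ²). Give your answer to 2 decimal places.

Total N = 9+9+15+14+15+14+9+10 = 95, so the proportions are 0.0947, 0.0947, 0.1579, 0.1474, 0.1579, 0.1474, 0.0947, 0.1053 (working shown to 4 dp, full precision carried).
D = 0.0947² + 0.0947² + 0.1579² + 0.1474² + 0.1579² + 0.1474² + 0.0947² + 0.1053² = 0.0090 + 0.0090 + 0.0249 + 0.0217 + 0.0249 + 0.0217 + 0.0090 + 0.0111 = 0.1313.
So 1 − D = 0.8687, i.e. 0.87 to 2 decimal places.

0.87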